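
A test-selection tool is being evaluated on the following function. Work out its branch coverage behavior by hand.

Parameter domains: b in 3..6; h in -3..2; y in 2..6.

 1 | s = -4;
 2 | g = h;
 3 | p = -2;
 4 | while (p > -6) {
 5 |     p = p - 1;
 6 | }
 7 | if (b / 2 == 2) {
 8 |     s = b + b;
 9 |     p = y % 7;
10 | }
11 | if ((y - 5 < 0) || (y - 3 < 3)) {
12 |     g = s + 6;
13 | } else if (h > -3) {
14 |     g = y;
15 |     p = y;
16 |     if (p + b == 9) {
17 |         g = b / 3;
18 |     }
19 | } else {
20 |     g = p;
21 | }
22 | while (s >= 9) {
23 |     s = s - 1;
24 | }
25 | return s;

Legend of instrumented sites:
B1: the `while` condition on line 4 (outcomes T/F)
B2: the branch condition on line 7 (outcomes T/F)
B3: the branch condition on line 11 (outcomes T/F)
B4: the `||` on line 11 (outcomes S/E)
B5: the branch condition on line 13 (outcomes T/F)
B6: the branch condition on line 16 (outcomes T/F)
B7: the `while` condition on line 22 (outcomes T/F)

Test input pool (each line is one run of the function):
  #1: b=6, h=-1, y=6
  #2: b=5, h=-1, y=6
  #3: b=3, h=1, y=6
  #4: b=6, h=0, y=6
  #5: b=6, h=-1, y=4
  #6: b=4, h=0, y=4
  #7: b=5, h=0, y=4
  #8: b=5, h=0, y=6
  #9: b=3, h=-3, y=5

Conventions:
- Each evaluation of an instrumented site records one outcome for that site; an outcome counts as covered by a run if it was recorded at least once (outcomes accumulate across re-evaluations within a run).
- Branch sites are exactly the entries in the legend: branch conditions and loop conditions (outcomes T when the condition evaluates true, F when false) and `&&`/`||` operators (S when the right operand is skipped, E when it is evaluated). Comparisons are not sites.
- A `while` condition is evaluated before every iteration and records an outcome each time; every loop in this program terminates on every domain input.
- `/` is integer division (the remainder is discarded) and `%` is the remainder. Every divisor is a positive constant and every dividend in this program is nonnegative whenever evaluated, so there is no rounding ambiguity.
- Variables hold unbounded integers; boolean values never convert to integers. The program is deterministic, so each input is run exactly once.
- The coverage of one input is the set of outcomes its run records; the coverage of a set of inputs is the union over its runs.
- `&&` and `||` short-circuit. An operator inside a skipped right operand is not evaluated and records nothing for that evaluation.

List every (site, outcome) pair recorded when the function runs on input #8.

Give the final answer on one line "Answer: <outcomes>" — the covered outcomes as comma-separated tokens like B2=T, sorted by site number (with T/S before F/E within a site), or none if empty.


Tracing the run of input #8 (b=5, h=0, y=6):
  B1->T, B1->T, B1->T, B1->T, B1->F, B2->T, B4->E, B3->F, B5->T, B6->F
  B7->T, B7->T, B7->F
deduplicating events, the covered set is: B1=T, B1=F, B2=T, B3=F, B4=E, B5=T, B6=F, B7=T, B7=F
Answer: B1=T, B1=F, B2=T, B3=F, B4=E, B5=T, B6=F, B7=T, B7=F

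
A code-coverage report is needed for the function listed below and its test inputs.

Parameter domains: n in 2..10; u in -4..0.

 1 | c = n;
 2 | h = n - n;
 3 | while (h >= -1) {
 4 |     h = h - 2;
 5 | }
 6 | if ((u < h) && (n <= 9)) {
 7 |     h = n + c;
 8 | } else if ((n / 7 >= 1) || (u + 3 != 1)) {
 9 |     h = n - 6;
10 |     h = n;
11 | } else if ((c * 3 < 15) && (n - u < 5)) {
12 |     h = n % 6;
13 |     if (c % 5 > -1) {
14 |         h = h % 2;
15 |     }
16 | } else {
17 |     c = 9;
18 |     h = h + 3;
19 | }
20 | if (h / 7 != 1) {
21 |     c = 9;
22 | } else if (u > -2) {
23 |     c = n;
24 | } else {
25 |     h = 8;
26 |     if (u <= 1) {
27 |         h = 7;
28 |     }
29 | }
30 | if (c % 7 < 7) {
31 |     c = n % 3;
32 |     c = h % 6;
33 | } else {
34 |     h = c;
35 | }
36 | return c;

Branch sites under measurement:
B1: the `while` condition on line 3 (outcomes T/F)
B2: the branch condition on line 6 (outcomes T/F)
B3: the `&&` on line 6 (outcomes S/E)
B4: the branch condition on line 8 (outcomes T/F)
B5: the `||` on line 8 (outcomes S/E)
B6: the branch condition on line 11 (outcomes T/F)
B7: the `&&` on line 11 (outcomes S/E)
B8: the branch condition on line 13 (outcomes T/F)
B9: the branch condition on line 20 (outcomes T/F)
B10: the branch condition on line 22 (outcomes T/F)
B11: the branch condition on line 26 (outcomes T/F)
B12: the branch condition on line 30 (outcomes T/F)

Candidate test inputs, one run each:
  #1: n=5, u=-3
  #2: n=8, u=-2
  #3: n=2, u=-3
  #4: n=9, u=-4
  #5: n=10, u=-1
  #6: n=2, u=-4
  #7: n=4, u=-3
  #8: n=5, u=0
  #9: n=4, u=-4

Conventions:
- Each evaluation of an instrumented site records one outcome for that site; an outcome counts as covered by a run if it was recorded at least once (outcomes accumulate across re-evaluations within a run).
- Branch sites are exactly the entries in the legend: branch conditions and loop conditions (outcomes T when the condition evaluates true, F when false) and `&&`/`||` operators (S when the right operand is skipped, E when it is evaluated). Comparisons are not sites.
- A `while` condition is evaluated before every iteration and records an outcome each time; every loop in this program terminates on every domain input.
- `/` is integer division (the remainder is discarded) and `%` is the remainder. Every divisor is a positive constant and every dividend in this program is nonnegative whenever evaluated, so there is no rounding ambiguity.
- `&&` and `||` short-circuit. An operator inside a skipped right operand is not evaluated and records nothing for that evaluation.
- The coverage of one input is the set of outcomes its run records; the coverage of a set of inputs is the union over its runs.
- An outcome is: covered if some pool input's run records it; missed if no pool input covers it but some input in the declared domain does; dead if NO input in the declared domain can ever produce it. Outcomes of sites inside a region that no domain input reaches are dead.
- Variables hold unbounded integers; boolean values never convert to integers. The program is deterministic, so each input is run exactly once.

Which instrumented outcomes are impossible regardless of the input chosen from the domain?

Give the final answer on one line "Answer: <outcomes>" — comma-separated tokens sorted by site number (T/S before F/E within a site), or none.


running all 45 domain inputs and tallying outcomes:
  B8=F: never recorded by any domain input -> dead
  B11=F: never recorded by any domain input -> dead
  B12=F: never recorded by any domain input -> dead
  reachable outcomes have witnesses, e.g. B1=T (e.g. n=2, u=-4), B1=F (e.g. n=2, u=-4), B2=T (e.g. n=2, u=-4), B2=F (e.g. n=2, u=-2)
Answer: B8=F, B11=F, B12=F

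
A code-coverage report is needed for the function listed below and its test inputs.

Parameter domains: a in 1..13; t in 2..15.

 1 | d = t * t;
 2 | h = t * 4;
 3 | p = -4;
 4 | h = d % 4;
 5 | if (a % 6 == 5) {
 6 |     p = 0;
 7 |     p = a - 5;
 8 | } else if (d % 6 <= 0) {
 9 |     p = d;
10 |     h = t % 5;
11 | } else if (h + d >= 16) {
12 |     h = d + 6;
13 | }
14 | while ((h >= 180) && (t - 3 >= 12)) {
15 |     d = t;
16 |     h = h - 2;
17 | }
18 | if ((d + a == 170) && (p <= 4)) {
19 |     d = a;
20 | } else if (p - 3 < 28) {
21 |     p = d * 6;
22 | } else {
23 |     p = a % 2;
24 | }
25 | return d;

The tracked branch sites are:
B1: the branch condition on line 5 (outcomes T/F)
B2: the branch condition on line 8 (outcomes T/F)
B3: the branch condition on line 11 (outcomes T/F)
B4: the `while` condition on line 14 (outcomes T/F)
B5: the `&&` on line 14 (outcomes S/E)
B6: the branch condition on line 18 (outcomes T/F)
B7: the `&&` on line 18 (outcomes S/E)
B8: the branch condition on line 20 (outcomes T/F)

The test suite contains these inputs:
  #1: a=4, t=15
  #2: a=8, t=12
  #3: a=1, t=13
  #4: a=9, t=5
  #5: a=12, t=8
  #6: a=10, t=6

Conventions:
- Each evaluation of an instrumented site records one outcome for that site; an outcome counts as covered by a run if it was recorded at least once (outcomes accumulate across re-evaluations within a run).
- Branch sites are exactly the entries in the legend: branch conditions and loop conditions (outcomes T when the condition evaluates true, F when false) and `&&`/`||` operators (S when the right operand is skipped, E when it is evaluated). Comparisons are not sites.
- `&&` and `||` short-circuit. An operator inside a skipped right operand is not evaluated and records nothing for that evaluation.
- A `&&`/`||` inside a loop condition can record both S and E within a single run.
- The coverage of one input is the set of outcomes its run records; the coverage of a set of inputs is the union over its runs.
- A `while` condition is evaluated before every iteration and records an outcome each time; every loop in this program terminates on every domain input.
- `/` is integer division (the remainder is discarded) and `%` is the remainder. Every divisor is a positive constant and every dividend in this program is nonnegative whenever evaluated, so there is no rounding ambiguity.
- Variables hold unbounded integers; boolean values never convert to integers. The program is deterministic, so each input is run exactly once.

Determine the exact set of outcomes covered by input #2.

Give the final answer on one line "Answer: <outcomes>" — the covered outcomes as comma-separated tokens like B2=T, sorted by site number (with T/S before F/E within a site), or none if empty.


Simulating input #2 (a=8, t=12) step by step:
  B1->F, B2->T, B5->S, B4->F, B7->S, B6->F, B8->F
as a set, this run covers: B1=F, B2=T, B4=F, B5=S, B6=F, B7=S, B8=F
Answer: B1=F, B2=T, B4=F, B5=S, B6=F, B7=S, B8=F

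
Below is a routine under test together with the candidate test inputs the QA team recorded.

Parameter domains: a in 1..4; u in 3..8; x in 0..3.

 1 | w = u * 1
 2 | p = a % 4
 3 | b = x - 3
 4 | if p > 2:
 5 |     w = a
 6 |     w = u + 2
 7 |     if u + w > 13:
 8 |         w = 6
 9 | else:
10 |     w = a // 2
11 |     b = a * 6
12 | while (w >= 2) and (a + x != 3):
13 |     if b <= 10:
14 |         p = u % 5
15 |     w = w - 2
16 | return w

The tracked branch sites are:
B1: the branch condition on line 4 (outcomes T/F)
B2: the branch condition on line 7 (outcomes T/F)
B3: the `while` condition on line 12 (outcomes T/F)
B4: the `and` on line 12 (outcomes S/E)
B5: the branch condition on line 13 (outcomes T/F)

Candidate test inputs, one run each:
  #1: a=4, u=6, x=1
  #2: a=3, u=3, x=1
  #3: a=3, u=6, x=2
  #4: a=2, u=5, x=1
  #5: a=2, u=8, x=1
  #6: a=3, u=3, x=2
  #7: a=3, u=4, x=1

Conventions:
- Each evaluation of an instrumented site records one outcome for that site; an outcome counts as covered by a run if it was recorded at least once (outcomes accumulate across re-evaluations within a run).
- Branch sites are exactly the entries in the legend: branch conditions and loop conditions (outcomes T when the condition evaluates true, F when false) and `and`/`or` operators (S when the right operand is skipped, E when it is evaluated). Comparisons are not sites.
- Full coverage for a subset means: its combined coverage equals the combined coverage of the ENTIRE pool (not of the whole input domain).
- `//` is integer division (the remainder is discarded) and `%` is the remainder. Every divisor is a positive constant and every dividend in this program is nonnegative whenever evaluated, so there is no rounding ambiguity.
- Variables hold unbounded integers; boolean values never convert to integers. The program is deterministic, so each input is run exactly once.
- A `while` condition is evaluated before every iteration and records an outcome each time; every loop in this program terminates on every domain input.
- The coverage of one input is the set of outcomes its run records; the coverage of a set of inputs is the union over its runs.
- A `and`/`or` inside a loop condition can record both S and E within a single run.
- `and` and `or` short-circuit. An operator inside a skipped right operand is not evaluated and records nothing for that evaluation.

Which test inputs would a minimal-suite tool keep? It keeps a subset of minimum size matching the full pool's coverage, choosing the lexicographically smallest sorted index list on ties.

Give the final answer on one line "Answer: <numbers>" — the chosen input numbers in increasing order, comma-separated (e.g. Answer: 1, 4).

input #1 (a=4, u=6, x=1): events B1->F, B4->E, B3->T, B5->F, B4->S, B3->F; covers B1=F, B3=T, B3=F, B4=S, B4=E, B5=F
input #2 (a=3, u=3, x=1): events B1->T, B2->F, B4->E, B3->T, B5->T, B4->E, B3->T, B5->T, B4->S, B3->F; covers B1=T, B2=F, B3=T, B3=F, B4=S, B4=E, B5=T
input #3 (a=3, u=6, x=2): events B1->T, B2->T, B4->E, B3->T, B5->T, B4->E, B3->T, B5->T, B4->E, B3->T, B5->T, B4->S, B3->F; covers B1=T, B2=T, B3=T, B3=F, B4=S, B4=E, B5=T
input #4 (a=2, u=5, x=1): events B1->F, B4->S, B3->F; covers B1=F, B3=F, B4=S
input #5 (a=2, u=8, x=1): events B1->F, B4->S, B3->F; covers B1=F, B3=F, B4=S
input #6 (a=3, u=3, x=2): events B1->T, B2->F, B4->E, B3->T, B5->T, B4->E, B3->T, B5->T, B4->S, B3->F; covers B1=T, B2=F, B3=T, B3=F, B4=S, B4=E, B5=T
input #7 (a=3, u=4, x=1): events B1->T, B2->F, B4->E, B3->T, B5->T, B4->E, B3->T, B5->T, B4->E, B3->T, B5->T, B4->S, B3->F; covers B1=T, B2=F, B3=T, B3=F, B4=S, B4=E, B5=T
union over all inputs: B1=T, B1=F, B2=T, B2=F, B3=T, B3=F, B4=S, B4=E, B5=T, B5=F (10 outcomes)
every size-1 subset falls short of the 10 outcomes (best: 7/10)
every size-2 subset falls short of the 10 outcomes (best: 9/10)
at size 3, {1, 2, 3} reaches all 10 outcomes; every lexicographically earlier size-3 subset fails

Answer: 1, 2, 3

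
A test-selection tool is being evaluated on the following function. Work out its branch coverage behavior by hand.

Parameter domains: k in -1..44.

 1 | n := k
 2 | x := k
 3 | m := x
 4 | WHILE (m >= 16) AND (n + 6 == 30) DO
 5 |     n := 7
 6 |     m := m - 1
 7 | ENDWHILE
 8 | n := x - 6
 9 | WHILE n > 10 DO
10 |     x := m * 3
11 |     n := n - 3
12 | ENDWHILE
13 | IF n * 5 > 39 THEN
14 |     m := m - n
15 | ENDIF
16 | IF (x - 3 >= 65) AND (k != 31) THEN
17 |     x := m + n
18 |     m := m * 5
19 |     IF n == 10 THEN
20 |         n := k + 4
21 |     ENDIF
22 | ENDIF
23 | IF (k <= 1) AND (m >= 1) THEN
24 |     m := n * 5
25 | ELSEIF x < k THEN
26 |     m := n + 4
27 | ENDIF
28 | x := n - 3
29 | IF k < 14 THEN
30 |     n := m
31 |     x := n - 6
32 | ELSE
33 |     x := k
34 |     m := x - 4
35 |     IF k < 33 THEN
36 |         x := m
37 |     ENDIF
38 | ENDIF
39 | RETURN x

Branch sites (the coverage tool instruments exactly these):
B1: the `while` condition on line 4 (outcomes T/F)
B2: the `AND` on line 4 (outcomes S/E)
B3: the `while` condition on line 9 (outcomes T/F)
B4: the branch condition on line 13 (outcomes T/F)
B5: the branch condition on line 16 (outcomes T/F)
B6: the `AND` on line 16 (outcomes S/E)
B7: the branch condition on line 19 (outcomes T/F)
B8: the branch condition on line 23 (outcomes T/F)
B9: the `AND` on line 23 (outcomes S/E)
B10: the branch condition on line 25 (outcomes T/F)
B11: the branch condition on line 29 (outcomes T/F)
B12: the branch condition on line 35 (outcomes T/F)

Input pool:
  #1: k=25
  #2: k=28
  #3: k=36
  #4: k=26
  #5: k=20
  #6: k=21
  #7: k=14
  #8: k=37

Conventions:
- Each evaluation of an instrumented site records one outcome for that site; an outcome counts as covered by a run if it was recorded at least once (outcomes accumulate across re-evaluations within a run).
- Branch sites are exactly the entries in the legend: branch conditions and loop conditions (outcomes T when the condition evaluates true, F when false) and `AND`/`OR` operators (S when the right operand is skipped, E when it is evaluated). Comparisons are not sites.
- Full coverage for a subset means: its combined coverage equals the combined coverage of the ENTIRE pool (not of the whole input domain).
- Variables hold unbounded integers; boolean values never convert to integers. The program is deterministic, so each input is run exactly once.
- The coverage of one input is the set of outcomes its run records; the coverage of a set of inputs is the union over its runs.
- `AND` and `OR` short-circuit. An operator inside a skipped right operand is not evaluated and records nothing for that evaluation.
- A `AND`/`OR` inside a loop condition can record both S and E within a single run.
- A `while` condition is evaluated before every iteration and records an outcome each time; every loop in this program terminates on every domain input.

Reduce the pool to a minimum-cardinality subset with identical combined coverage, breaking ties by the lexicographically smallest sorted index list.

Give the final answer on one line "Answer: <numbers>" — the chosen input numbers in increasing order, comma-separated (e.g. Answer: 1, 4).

test 1 (k=25) fires B2->E, B1->F, B3->T, B3->T, B3->T, B3->F, B4->T, B6->E, B5->T, B7->T, B9->S, B8->F, B10->F, B11->F, ...; hits B1=F, B2=E, B3=T, B3=F, B4=T, B5=T, B6=E, B7=T, B8=F, B9=S, B10=F, B11=F, B12=T
test 2 (k=28) fires B2->E, B1->F, B3->T, B3->T, B3->T, B3->T, B3->F, B4->T, B6->E, B5->T, B7->T, B9->S, B8->F, B10->F, ...; hits B1=F, B2=E, B3=T, B3=F, B4=T, B5=T, B6=E, B7=T, B8=F, B9=S, B10=F, B11=F, B12=T
test 3 (k=36) fires B2->E, B1->F, B3->T, B3->T, B3->T, B3->T, B3->T, B3->T, B3->T, B3->F, B4->T, B6->E, B5->T, B7->F, ...; hits B1=F, B2=E, B3=T, B3=F, B4=T, B5=T, B6=E, B7=F, B8=F, B9=S, B10=F, B11=F, B12=F
test 4 (k=26) fires B2->E, B1->F, B3->T, B3->T, B3->T, B3->T, B3->F, B4->T, B6->E, B5->T, B7->F, B9->S, B8->F, B10->F, ...; hits B1=F, B2=E, B3=T, B3=F, B4=T, B5=T, B6=E, B7=F, B8=F, B9=S, B10=F, B11=F, B12=T
test 5 (k=20) fires B2->E, B1->F, B3->T, B3->T, B3->F, B4->T, B6->S, B5->F, B9->S, B8->F, B10->F, B11->F, B12->T; hits B1=F, B2=E, B3=T, B3=F, B4=T, B5=F, B6=S, B8=F, B9=S, B10=F, B11=F, B12=T
test 6 (k=21) fires B2->E, B1->F, B3->T, B3->T, B3->F, B4->T, B6->S, B5->F, B9->S, B8->F, B10->F, B11->F, B12->T; hits B1=F, B2=E, B3=T, B3=F, B4=T, B5=F, B6=S, B8=F, B9=S, B10=F, B11=F, B12=T
test 7 (k=14) fires B2->S, B1->F, B3->F, B4->T, B6->S, B5->F, B9->S, B8->F, B10->F, B11->F, B12->T; hits B1=F, B2=S, B3=F, B4=T, B5=F, B6=S, B8=F, B9=S, B10=F, B11=F, B12=T
test 8 (k=37) fires B2->E, B1->F, B3->T, B3->T, B3->T, B3->T, B3->T, B3->T, B3->T, B3->F, B4->T, B6->E, B5->T, B7->T, ...; hits B1=F, B2=E, B3=T, B3=F, B4=T, B5=T, B6=E, B7=T, B8=F, B9=S, B10=F, B11=F, B12=F
union over all inputs: B1=F, B2=S, B2=E, B3=T, B3=F, B4=T, B5=T, B5=F, B6=S, B6=E, B7=T, B7=F, B8=F, B9=S, B10=F, B11=F, B12=T, B12=F (18 outcomes)
size 1 is not enough: best union over all size-1 subsets is 13/18
size 2 is not enough: best union over all size-2 subsets is 17/18
inputs {1, 3, 7} (size 3) cover everything; no size-3 subset with a lexicographically smaller index list covers all 18

Answer: 1, 3, 7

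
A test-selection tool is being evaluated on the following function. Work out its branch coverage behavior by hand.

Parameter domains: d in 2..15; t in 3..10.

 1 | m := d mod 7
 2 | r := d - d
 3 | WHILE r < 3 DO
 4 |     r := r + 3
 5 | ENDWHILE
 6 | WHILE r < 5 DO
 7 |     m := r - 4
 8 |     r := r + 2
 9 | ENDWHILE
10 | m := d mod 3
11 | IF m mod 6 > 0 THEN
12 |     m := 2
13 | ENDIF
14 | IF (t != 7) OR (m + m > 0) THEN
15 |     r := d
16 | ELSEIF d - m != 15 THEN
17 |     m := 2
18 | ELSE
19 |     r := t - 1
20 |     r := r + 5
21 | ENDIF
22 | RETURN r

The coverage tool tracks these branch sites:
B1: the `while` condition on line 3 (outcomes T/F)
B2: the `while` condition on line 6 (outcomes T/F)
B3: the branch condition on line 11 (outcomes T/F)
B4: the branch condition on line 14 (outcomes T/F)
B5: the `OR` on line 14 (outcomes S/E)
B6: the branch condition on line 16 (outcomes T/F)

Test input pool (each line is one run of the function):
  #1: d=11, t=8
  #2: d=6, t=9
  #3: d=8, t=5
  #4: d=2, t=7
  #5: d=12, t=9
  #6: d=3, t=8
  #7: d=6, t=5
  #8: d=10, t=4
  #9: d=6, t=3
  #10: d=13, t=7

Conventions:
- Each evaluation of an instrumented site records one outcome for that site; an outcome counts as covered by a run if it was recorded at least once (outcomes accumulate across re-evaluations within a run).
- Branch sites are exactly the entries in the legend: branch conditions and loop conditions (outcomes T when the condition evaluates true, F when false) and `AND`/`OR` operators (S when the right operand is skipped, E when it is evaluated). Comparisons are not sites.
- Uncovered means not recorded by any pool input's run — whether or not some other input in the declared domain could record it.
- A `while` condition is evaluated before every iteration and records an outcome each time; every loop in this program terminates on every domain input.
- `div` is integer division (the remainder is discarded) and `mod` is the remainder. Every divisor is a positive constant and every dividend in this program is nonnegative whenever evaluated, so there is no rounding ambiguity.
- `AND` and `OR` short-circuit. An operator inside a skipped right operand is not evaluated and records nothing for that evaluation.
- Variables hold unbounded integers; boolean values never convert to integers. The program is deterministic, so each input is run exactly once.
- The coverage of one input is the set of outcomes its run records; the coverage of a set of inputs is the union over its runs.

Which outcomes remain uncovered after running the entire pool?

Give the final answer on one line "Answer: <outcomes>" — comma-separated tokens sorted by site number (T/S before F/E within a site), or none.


run #1 (d=11, t=8) records B1=T, B1=F, B2=T, B2=F, B3=T, B4=T, B5=S
run #2 (d=6, t=9) records B1=T, B1=F, B2=T, B2=F, B3=F, B4=T, B5=S
run #3 (d=8, t=5) records B1=T, B1=F, B2=T, B2=F, B3=T, B4=T, B5=S
run #4 (d=2, t=7) records B1=T, B1=F, B2=T, B2=F, B3=T, B4=T, B5=E
run #5 (d=12, t=9) records B1=T, B1=F, B2=T, B2=F, B3=F, B4=T, B5=S
run #6 (d=3, t=8) records B1=T, B1=F, B2=T, B2=F, B3=F, B4=T, B5=S
run #7 (d=6, t=5) records B1=T, B1=F, B2=T, B2=F, B3=F, B4=T, B5=S
run #8 (d=10, t=4) records B1=T, B1=F, B2=T, B2=F, B3=T, B4=T, B5=S
run #9 (d=6, t=3) records B1=T, B1=F, B2=T, B2=F, B3=F, B4=T, B5=S
run #10 (d=13, t=7) records B1=T, B1=F, B2=T, B2=F, B3=T, B4=T, B5=E
union over the pool: B1=T, B1=F, B2=T, B2=F, B3=T, B3=F, B4=T, B5=S, B5=E
uncovered (3 of 12): B4=F, B6=T, B6=F
Answer: B4=F, B6=T, B6=F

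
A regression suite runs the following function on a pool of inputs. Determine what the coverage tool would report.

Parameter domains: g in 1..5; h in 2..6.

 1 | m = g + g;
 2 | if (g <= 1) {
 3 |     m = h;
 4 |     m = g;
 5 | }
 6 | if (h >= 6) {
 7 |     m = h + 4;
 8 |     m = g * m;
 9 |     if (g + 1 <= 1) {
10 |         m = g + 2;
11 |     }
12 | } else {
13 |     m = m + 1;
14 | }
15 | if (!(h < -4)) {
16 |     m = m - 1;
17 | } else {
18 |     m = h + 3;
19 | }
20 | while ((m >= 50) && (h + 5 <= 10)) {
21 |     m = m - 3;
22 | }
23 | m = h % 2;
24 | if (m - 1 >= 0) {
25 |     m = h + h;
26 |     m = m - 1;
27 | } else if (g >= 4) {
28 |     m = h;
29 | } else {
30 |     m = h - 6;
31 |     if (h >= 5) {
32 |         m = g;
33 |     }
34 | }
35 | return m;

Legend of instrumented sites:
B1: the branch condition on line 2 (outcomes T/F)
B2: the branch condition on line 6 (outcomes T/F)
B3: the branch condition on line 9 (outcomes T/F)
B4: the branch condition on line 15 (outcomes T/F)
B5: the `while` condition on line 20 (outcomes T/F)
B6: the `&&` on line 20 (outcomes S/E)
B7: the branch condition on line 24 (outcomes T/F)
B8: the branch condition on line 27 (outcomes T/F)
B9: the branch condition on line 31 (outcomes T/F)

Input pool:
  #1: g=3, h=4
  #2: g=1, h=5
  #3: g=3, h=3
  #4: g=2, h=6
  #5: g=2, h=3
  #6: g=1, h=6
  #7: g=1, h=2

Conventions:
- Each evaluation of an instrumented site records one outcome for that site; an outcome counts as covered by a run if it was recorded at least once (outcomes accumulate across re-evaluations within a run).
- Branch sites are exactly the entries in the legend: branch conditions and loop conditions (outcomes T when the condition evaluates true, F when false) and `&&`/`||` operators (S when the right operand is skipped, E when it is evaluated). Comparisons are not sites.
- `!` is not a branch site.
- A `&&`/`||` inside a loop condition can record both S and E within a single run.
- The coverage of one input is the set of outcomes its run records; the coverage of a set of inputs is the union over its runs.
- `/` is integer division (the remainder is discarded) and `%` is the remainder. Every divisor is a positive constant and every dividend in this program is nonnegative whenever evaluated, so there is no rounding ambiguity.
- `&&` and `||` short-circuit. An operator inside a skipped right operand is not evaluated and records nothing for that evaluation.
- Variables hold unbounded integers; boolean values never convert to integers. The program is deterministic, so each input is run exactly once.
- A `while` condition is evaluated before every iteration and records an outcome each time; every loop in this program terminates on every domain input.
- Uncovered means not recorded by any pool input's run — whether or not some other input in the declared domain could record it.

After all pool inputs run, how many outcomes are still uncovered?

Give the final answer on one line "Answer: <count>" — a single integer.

#1 (g=3, h=4) -> B1->F, B2->F, B4->T, B6->S, B5->F, B7->F, B8->F, B9->F; covered: B1=F, B2=F, B4=T, B5=F, B6=S, B7=F, B8=F, B9=F
#2 (g=1, h=5) -> B1->T, B2->F, B4->T, B6->S, B5->F, B7->T; covered: B1=T, B2=F, B4=T, B5=F, B6=S, B7=T
#3 (g=3, h=3) -> B1->F, B2->F, B4->T, B6->S, B5->F, B7->T; covered: B1=F, B2=F, B4=T, B5=F, B6=S, B7=T
#4 (g=2, h=6) -> B1->F, B2->T, B3->F, B4->T, B6->S, B5->F, B7->F, B8->F, B9->T; covered: B1=F, B2=T, B3=F, B4=T, B5=F, B6=S, B7=F, B8=F, B9=T
#5 (g=2, h=3) -> B1->F, B2->F, B4->T, B6->S, B5->F, B7->T; covered: B1=F, B2=F, B4=T, B5=F, B6=S, B7=T
#6 (g=1, h=6) -> B1->T, B2->T, B3->F, B4->T, B6->S, B5->F, B7->F, B8->F, B9->T; covered: B1=T, B2=T, B3=F, B4=T, B5=F, B6=S, B7=F, B8=F, B9=T
#7 (g=1, h=2) -> B1->T, B2->F, B4->T, B6->S, B5->F, B7->F, B8->F, B9->F; covered: B1=T, B2=F, B4=T, B5=F, B6=S, B7=F, B8=F, B9=F
union over the pool: B1=T, B1=F, B2=T, B2=F, B3=F, B4=T, B5=F, B6=S, B7=T, B7=F, B8=F, B9=T, B9=F
uncovered (5 of 18): B3=T, B4=F, B5=T, B6=E, B8=T

Answer: 5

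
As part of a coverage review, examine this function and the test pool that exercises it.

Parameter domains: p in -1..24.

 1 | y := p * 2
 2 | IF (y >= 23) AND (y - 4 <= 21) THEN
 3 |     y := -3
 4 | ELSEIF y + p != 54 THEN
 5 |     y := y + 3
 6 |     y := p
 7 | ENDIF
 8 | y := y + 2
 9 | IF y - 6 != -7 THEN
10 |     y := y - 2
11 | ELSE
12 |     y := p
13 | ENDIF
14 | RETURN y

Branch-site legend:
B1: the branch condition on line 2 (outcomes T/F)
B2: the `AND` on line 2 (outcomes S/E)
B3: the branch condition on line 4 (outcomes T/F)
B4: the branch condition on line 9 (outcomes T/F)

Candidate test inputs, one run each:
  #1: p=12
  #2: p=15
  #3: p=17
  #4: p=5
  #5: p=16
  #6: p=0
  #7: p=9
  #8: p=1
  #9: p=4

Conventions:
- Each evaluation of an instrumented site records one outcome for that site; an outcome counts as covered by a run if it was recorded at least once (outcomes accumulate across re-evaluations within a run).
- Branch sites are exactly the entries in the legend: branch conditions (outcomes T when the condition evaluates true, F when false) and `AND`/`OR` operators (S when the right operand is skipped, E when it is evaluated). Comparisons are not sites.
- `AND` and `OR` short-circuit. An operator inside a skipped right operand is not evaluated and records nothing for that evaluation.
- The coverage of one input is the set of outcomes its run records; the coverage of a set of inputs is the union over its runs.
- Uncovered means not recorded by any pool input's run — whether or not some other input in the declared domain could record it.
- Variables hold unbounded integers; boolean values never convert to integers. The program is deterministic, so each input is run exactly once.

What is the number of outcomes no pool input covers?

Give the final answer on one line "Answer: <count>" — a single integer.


input #1, p=12: events B2->E, B1->T, B4->F; outcomes B1=T, B2=E, B4=F
input #2, p=15: events B2->E, B1->F, B3->T, B4->T; outcomes B1=F, B2=E, B3=T, B4=T
input #3, p=17: events B2->E, B1->F, B3->T, B4->T; outcomes B1=F, B2=E, B3=T, B4=T
input #4, p=5: events B2->S, B1->F, B3->T, B4->T; outcomes B1=F, B2=S, B3=T, B4=T
input #5, p=16: events B2->E, B1->F, B3->T, B4->T; outcomes B1=F, B2=E, B3=T, B4=T
input #6, p=0: events B2->S, B1->F, B3->T, B4->T; outcomes B1=F, B2=S, B3=T, B4=T
input #7, p=9: events B2->S, B1->F, B3->T, B4->T; outcomes B1=F, B2=S, B3=T, B4=T
input #8, p=1: events B2->S, B1->F, B3->T, B4->T; outcomes B1=F, B2=S, B3=T, B4=T
input #9, p=4: events B2->S, B1->F, B3->T, B4->T; outcomes B1=F, B2=S, B3=T, B4=T
union over the pool: B1=T, B1=F, B2=S, B2=E, B3=T, B4=T, B4=F
uncovered (1 of 8): B3=F
Answer: 1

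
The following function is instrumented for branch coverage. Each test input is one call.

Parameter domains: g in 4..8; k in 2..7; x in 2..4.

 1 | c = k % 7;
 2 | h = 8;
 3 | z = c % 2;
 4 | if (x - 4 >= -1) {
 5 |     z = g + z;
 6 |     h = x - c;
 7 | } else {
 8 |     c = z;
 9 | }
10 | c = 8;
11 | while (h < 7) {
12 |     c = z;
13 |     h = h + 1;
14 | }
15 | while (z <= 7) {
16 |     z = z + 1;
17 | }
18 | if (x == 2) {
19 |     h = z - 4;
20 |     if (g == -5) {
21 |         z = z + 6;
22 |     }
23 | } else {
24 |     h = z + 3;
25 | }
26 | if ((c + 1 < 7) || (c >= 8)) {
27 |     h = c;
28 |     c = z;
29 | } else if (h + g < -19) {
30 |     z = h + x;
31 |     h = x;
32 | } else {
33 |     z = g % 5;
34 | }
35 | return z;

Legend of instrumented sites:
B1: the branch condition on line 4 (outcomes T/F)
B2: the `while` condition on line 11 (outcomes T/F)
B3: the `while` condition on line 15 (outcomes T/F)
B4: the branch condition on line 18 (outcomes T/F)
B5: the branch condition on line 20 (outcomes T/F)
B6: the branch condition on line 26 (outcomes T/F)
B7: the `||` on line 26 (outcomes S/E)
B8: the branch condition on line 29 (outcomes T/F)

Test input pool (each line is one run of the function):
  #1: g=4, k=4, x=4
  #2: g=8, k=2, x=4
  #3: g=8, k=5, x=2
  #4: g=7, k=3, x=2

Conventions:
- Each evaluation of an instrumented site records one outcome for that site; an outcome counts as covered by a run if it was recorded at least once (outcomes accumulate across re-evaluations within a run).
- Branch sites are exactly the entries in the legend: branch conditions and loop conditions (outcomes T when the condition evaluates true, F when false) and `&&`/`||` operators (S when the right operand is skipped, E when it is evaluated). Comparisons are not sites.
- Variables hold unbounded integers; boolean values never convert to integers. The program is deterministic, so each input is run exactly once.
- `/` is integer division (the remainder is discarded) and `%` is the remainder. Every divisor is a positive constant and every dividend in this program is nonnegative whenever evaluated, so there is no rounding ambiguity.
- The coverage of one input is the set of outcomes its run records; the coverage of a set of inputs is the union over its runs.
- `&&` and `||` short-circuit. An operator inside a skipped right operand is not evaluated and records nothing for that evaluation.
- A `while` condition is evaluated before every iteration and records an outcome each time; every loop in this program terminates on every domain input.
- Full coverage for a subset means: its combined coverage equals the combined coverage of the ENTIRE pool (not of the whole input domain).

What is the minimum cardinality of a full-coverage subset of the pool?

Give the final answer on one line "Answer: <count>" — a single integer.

run #1 (g=4, k=4, x=4) records B1=T, B2=T, B2=F, B3=T, B3=F, B4=F, B6=T, B7=S
run #2 (g=8, k=2, x=4) records B1=T, B2=T, B2=F, B3=F, B4=F, B6=T, B7=E
run #3 (g=8, k=5, x=2) records B1=F, B2=F, B3=T, B3=F, B4=T, B5=F, B6=T, B7=E
run #4 (g=7, k=3, x=2) records B1=F, B2=F, B3=T, B3=F, B4=T, B5=F, B6=T, B7=E
pool-wide coverage (12 outcomes): B1=T, B1=F, B2=T, B2=F, B3=T, B3=F, B4=T, B4=F, B5=F, B6=T, B7=S, B7=E
checked all size-1 subsets: none covers 12 outcomes (max 8/12)
the canonical winner is {1, 3}: size 2, full 12-outcome coverage, earliest index list among size-2 covers

Answer: 2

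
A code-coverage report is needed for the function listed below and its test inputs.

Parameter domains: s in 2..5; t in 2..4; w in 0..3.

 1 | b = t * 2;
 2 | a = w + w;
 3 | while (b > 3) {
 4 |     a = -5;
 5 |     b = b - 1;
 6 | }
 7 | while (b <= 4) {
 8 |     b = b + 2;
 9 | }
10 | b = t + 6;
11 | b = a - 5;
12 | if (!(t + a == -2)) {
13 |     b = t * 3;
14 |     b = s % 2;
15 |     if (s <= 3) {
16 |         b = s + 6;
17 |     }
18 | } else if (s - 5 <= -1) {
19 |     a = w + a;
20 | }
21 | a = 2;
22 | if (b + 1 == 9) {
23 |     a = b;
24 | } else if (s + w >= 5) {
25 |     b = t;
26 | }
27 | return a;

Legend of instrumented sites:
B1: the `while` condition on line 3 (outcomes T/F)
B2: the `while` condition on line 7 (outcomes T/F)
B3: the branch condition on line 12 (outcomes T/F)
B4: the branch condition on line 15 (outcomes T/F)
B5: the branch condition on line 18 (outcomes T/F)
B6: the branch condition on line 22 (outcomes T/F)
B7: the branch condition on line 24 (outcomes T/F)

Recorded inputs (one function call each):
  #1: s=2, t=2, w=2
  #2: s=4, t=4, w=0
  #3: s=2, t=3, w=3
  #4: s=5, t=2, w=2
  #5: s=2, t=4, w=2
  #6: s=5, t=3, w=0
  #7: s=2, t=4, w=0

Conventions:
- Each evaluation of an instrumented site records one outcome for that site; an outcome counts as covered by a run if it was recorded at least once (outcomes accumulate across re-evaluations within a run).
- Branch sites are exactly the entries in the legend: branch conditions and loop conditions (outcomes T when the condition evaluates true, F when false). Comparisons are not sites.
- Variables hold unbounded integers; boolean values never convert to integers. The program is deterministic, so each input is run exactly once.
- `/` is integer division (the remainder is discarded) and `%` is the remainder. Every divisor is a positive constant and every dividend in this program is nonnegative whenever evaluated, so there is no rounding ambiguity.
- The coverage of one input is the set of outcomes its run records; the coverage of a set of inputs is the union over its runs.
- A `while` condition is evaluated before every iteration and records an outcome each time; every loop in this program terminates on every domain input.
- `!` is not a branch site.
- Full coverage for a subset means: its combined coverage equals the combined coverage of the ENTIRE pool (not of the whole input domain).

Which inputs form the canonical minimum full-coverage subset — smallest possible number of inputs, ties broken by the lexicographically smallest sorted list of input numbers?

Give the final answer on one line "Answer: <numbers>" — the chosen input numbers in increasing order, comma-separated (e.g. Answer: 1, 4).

run #1 (s=2, t=2, w=2) runs B1->T, B1->F, B2->T, B2->F, B3->T, B4->T, B6->T; records B1=T, B1=F, B2=T, B2=F, B3=T, B4=T, B6=T
run #2 (s=4, t=4, w=0) runs B1->T, B1->T, B1->T, B1->T, B1->T, B1->F, B2->T, B2->F, B3->T, B4->F, B6->F, B7->F; records B1=T, B1=F, B2=T, B2=F, B3=T, B4=F, B6=F, B7=F
run #3 (s=2, t=3, w=3) runs B1->T, B1->T, B1->T, B1->F, B2->T, B2->F, B3->F, B5->T, B6->F, B7->T; records B1=T, B1=F, B2=T, B2=F, B3=F, B5=T, B6=F, B7=T
run #4 (s=5, t=2, w=2) runs B1->T, B1->F, B2->T, B2->F, B3->T, B4->F, B6->F, B7->T; records B1=T, B1=F, B2=T, B2=F, B3=T, B4=F, B6=F, B7=T
run #5 (s=2, t=4, w=2) runs B1->T, B1->T, B1->T, B1->T, B1->T, B1->F, B2->T, B2->F, B3->T, B4->T, B6->T; records B1=T, B1=F, B2=T, B2=F, B3=T, B4=T, B6=T
run #6 (s=5, t=3, w=0) runs B1->T, B1->T, B1->T, B1->F, B2->T, B2->F, B3->F, B5->F, B6->F, B7->T; records B1=T, B1=F, B2=T, B2=F, B3=F, B5=F, B6=F, B7=T
run #7 (s=2, t=4, w=0) runs B1->T, B1->T, B1->T, B1->T, B1->T, B1->F, B2->T, B2->F, B3->T, B4->T, B6->T; records B1=T, B1=F, B2=T, B2=F, B3=T, B4=T, B6=T
together the pool reaches 14 outcomes: B1=T, B1=F, B2=T, B2=F, B3=T, B3=F, B4=T, B4=F, B5=T, B5=F, B6=T, B6=F, B7=T, B7=F
checked all size-1 subsets: none covers 14 outcomes (max 8/14)
checked all size-2 subsets: none covers 14 outcomes (max 11/14)
checked all size-3 subsets: none covers 14 outcomes (max 13/14)
the canonical winner is {1, 2, 3, 6}: size 4, full 14-outcome coverage, earliest index list among size-4 covers

Answer: 1, 2, 3, 6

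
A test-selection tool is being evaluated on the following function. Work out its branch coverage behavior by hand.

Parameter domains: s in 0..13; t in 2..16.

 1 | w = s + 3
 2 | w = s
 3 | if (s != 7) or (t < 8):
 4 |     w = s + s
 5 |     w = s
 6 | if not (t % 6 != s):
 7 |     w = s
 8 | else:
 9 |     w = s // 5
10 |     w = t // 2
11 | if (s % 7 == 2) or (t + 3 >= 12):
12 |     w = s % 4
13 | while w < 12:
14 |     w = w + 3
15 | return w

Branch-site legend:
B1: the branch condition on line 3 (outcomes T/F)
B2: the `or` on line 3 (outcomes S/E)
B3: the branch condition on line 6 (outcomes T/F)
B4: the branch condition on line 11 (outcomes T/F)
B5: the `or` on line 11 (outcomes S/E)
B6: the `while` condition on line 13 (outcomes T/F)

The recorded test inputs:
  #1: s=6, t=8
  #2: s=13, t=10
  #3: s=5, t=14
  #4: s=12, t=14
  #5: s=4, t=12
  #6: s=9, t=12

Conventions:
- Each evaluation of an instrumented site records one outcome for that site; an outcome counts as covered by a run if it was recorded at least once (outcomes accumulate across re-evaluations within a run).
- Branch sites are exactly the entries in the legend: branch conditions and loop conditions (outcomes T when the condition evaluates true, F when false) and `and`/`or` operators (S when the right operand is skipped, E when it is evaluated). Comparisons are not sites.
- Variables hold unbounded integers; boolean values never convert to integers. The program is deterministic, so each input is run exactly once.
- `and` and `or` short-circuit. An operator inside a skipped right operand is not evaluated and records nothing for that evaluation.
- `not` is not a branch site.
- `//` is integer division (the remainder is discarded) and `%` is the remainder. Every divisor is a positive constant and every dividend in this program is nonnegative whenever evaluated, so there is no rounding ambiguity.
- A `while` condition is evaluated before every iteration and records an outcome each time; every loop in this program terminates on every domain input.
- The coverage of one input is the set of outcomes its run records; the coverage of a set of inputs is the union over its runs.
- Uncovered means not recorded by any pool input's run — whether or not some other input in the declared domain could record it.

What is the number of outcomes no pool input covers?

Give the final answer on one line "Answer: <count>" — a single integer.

input #1, s=6, t=8: events B2->S, B1->T, B3->F, B5->E, B4->F, B6->T, B6->T, B6->T, B6->F; outcomes B1=T, B2=S, B3=F, B4=F, B5=E, B6=T, B6=F
input #2, s=13, t=10: events B2->S, B1->T, B3->F, B5->E, B4->T, B6->T, B6->T, B6->T, B6->T, B6->F; outcomes B1=T, B2=S, B3=F, B4=T, B5=E, B6=T, B6=F
input #3, s=5, t=14: events B2->S, B1->T, B3->F, B5->E, B4->T, B6->T, B6->T, B6->T, B6->T, B6->F; outcomes B1=T, B2=S, B3=F, B4=T, B5=E, B6=T, B6=F
input #4, s=12, t=14: events B2->S, B1->T, B3->F, B5->E, B4->T, B6->T, B6->T, B6->T, B6->T, B6->F; outcomes B1=T, B2=S, B3=F, B4=T, B5=E, B6=T, B6=F
input #5, s=4, t=12: events B2->S, B1->T, B3->F, B5->E, B4->T, B6->T, B6->T, B6->T, B6->T, B6->F; outcomes B1=T, B2=S, B3=F, B4=T, B5=E, B6=T, B6=F
input #6, s=9, t=12: events B2->S, B1->T, B3->F, B5->S, B4->T, B6->T, B6->T, B6->T, B6->T, B6->F; outcomes B1=T, B2=S, B3=F, B4=T, B5=S, B6=T, B6=F
union over the pool: B1=T, B2=S, B3=F, B4=T, B4=F, B5=S, B5=E, B6=T, B6=F
uncovered (3 of 12): B1=F, B2=E, B3=T

Answer: 3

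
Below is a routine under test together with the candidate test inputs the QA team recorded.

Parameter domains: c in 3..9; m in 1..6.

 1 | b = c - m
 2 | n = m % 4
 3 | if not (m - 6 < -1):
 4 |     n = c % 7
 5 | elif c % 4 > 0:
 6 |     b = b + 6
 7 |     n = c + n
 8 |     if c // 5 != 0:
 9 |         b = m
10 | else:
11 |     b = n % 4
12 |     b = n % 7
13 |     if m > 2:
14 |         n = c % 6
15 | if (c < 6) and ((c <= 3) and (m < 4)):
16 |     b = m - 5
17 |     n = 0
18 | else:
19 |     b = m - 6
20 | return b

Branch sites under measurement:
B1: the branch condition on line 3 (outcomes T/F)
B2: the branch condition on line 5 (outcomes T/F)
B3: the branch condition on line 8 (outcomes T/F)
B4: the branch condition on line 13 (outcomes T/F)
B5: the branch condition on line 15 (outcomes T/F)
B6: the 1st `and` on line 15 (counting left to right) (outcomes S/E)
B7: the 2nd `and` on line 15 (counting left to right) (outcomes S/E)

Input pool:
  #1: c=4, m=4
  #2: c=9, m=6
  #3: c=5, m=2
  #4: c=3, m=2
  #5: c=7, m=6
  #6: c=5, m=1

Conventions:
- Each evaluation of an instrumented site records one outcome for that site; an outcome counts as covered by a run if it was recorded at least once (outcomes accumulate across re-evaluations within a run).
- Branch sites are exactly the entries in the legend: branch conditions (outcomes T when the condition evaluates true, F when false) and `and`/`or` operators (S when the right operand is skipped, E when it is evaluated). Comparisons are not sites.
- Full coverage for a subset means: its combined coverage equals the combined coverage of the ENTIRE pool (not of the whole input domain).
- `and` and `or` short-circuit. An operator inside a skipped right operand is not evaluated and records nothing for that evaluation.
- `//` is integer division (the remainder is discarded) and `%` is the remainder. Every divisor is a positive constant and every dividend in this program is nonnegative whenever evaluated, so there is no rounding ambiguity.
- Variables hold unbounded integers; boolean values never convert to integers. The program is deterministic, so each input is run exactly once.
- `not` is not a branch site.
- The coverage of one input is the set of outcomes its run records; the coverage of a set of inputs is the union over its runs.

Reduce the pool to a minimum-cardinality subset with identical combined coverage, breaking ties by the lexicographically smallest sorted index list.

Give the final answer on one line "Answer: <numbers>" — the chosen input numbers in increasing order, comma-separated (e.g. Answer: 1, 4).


test 1 (c=4, m=4) fires B1->F, B2->F, B4->T, B6->E, B7->S, B5->F; hits B1=F, B2=F, B4=T, B5=F, B6=E, B7=S
test 2 (c=9, m=6) fires B1->T, B6->S, B5->F; hits B1=T, B5=F, B6=S
test 3 (c=5, m=2) fires B1->F, B2->T, B3->T, B6->E, B7->S, B5->F; hits B1=F, B2=T, B3=T, B5=F, B6=E, B7=S
test 4 (c=3, m=2) fires B1->F, B2->T, B3->F, B6->E, B7->E, B5->T; hits B1=F, B2=T, B3=F, B5=T, B6=E, B7=E
test 5 (c=7, m=6) fires B1->T, B6->S, B5->F; hits B1=T, B5=F, B6=S
test 6 (c=5, m=1) fires B1->F, B2->T, B3->T, B6->E, B7->S, B5->F; hits B1=F, B2=T, B3=T, B5=F, B6=E, B7=S
pool-wide coverage (13 outcomes): B1=T, B1=F, B2=T, B2=F, B3=T, B3=F, B4=T, B5=T, B5=F, B6=S, B6=E, B7=S, B7=E
checked all size-1 subsets: none covers 13 outcomes (max 6/13)
checked all size-2 subsets: none covers 13 outcomes (max 10/13)
checked all size-3 subsets: none covers 13 outcomes (max 12/13)
inputs {1, 2, 3, 4} (size 4) cover everything; no size-4 subset with a lexicographically smaller index list covers all 13
Answer: 1, 2, 3, 4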